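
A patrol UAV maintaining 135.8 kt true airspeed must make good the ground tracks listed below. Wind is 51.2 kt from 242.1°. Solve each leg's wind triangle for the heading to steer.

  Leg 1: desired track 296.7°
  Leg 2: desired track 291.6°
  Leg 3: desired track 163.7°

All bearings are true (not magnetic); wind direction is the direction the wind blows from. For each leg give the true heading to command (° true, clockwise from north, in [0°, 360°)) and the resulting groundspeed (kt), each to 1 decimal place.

Leg 1: heading=278.8°, groundspeed=99.6 kt
Leg 2: heading=274.9°, groundspeed=96.8 kt
Leg 3: heading=185.4°, groundspeed=115.9 kt

Leg 1: desired track 296.7°; wind correction -17.9° → command heading 278.8°, groundspeed 99.6 kt
Leg 2: desired track 291.6°; wind correction -16.7° → command heading 274.9°, groundspeed 96.8 kt
Leg 3: desired track 163.7°; wind correction +21.7° → command heading 185.4°, groundspeed 115.9 kt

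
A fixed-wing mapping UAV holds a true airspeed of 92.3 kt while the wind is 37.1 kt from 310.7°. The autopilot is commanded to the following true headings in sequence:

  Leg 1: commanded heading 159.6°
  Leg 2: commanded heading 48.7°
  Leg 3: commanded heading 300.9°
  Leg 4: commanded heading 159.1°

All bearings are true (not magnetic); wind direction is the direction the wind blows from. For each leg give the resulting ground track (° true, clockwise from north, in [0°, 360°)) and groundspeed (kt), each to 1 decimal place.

Leg 1: track=151.4°, groundspeed=126.1 kt
Leg 2: track=69.4°, groundspeed=104.2 kt
Leg 3: track=294.4°, groundspeed=56.1 kt
Leg 4: track=151.1°, groundspeed=126.2 kt

Leg 1: heading 159.6°; drift -8.2° → track 151.4°, groundspeed 126.1 kt
Leg 2: heading 48.7°; drift +20.7° → track 69.4°, groundspeed 104.2 kt
Leg 3: heading 300.9°; drift -6.5° → track 294.4°, groundspeed 56.1 kt
Leg 4: heading 159.1°; drift -8.0° → track 151.1°, groundspeed 126.2 kt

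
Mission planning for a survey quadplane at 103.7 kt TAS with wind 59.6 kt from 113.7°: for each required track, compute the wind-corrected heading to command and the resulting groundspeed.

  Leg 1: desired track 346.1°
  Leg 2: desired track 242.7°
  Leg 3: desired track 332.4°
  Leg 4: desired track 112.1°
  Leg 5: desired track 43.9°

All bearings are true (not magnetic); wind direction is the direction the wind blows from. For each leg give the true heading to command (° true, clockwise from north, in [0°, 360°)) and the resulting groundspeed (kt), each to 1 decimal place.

Leg 1: desired track 346.1°; wind correction +27.1° → command heading 13.2°, groundspeed 128.7 kt
Leg 2: desired track 242.7°; wind correction -26.5° → command heading 216.2°, groundspeed 130.3 kt
Leg 3: desired track 332.4°; wind correction +21.1° → command heading 353.5°, groundspeed 143.3 kt
Leg 4: desired track 112.1°; wind correction +0.9° → command heading 113.0°, groundspeed 44.1 kt
Leg 5: desired track 43.9°; wind correction +32.6° → command heading 76.5°, groundspeed 66.7 kt

Leg 1: heading=13.2°, groundspeed=128.7 kt
Leg 2: heading=216.2°, groundspeed=130.3 kt
Leg 3: heading=353.5°, groundspeed=143.3 kt
Leg 4: heading=113.0°, groundspeed=44.1 kt
Leg 5: heading=76.5°, groundspeed=66.7 kt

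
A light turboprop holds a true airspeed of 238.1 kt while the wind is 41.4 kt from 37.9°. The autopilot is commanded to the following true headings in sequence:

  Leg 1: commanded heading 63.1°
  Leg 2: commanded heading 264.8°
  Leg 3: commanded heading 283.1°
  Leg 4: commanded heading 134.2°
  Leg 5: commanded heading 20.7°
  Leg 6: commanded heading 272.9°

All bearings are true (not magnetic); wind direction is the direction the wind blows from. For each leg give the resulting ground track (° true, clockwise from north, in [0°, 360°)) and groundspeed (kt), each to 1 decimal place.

Leg 1: heading 63.1°; drift +5.0° → track 68.1°, groundspeed 201.4 kt
Leg 2: heading 264.8°; drift -6.5° → track 258.3°, groundspeed 268.1 kt
Leg 3: heading 283.1°; drift -8.4° → track 274.7°, groundspeed 258.2 kt
Leg 4: heading 134.2°; drift +9.6° → track 143.8°, groundspeed 246.1 kt
Leg 5: heading 20.7°; drift -3.5° → track 17.2°, groundspeed 198.9 kt
Leg 6: heading 272.9°; drift -7.4° → track 265.5°, groundspeed 264.0 kt

Leg 1: track=68.1°, groundspeed=201.4 kt
Leg 2: track=258.3°, groundspeed=268.1 kt
Leg 3: track=274.7°, groundspeed=258.2 kt
Leg 4: track=143.8°, groundspeed=246.1 kt
Leg 5: track=17.2°, groundspeed=198.9 kt
Leg 6: track=265.5°, groundspeed=264.0 kt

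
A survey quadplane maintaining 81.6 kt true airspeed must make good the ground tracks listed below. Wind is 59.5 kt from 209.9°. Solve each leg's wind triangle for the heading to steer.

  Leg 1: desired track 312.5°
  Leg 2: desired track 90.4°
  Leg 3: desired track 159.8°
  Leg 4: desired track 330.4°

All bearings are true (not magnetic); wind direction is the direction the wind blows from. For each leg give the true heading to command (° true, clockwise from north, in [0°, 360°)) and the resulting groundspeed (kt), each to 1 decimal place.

Leg 1: heading=267.1°, groundspeed=70.3 kt
Leg 2: heading=129.8°, groundspeed=92.4 kt
Leg 3: heading=193.8°, groundspeed=29.5 kt
Leg 4: heading=291.5°, groundspeed=93.7 kt

Leg 1: desired track 312.5°; wind correction -45.4° → command heading 267.1°, groundspeed 70.3 kt
Leg 2: desired track 90.4°; wind correction +39.4° → command heading 129.8°, groundspeed 92.4 kt
Leg 3: desired track 159.8°; wind correction +34.0° → command heading 193.8°, groundspeed 29.5 kt
Leg 4: desired track 330.4°; wind correction -38.9° → command heading 291.5°, groundspeed 93.7 kt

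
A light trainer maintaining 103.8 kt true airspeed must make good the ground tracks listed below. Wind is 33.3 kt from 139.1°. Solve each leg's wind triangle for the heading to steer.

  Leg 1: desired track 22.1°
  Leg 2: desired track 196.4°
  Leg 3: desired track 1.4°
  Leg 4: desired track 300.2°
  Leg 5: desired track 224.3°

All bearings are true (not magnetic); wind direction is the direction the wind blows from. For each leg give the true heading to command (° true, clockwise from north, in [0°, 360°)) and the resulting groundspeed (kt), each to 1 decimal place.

Leg 1: heading=38.7°, groundspeed=114.6 kt
Leg 2: heading=180.7°, groundspeed=82.0 kt
Leg 3: heading=13.9°, groundspeed=126.0 kt
Leg 4: heading=294.2°, groundspeed=134.7 kt
Leg 5: heading=205.7°, groundspeed=95.6 kt

Leg 1: desired track 22.1°; wind correction +16.6° → command heading 38.7°, groundspeed 114.6 kt
Leg 2: desired track 196.4°; wind correction -15.7° → command heading 180.7°, groundspeed 82.0 kt
Leg 3: desired track 1.4°; wind correction +12.5° → command heading 13.9°, groundspeed 126.0 kt
Leg 4: desired track 300.2°; wind correction -6.0° → command heading 294.2°, groundspeed 134.7 kt
Leg 5: desired track 224.3°; wind correction -18.6° → command heading 205.7°, groundspeed 95.6 kt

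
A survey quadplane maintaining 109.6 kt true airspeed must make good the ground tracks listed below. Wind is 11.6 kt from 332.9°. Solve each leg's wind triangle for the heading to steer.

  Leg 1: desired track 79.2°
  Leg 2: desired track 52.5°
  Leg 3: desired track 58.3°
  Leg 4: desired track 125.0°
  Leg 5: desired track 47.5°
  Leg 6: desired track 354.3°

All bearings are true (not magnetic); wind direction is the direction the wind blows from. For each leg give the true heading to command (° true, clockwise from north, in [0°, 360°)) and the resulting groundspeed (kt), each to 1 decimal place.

Leg 1: desired track 79.2°; wind correction -5.8° → command heading 73.4°, groundspeed 112.3 kt
Leg 2: desired track 52.5°; wind correction -6.0° → command heading 46.5°, groundspeed 106.9 kt
Leg 3: desired track 58.3°; wind correction -6.1° → command heading 52.2°, groundspeed 108.1 kt
Leg 4: desired track 125.0°; wind correction -2.8° → command heading 122.2°, groundspeed 119.7 kt
Leg 5: desired track 47.5°; wind correction -5.9° → command heading 41.6°, groundspeed 105.9 kt
Leg 6: desired track 354.3°; wind correction -2.2° → command heading 352.1°, groundspeed 98.7 kt

Leg 1: heading=73.4°, groundspeed=112.3 kt
Leg 2: heading=46.5°, groundspeed=106.9 kt
Leg 3: heading=52.2°, groundspeed=108.1 kt
Leg 4: heading=122.2°, groundspeed=119.7 kt
Leg 5: heading=41.6°, groundspeed=105.9 kt
Leg 6: heading=352.1°, groundspeed=98.7 kt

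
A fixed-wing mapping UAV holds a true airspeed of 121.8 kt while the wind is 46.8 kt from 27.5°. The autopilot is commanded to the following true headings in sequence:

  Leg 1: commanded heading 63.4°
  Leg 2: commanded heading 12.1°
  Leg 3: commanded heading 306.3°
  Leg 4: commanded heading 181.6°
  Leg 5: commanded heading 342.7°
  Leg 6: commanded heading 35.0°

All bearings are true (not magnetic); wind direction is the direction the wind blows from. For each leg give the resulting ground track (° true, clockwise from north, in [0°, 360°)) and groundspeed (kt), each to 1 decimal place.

Leg 1: heading 63.4°; drift +18.1° → track 81.5°, groundspeed 88.3 kt
Leg 2: heading 12.1°; drift -9.2° → track 2.9°, groundspeed 77.7 kt
Leg 3: heading 306.3°; drift -22.0° → track 284.3°, groundspeed 123.6 kt
Leg 4: heading 181.6°; drift +7.1° → track 188.7°, groundspeed 165.2 kt
Leg 5: heading 342.7°; drift -20.4° → track 322.3°, groundspeed 94.5 kt
Leg 6: heading 35.0°; drift +4.6° → track 39.6°, groundspeed 75.6 kt

Leg 1: track=81.5°, groundspeed=88.3 kt
Leg 2: track=2.9°, groundspeed=77.7 kt
Leg 3: track=284.3°, groundspeed=123.6 kt
Leg 4: track=188.7°, groundspeed=165.2 kt
Leg 5: track=322.3°, groundspeed=94.5 kt
Leg 6: track=39.6°, groundspeed=75.6 kt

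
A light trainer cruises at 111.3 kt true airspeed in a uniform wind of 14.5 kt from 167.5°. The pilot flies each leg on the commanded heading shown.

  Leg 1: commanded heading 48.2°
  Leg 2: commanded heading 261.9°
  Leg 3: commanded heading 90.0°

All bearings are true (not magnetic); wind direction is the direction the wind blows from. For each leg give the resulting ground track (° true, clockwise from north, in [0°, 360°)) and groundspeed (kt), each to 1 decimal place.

Leg 1: heading 48.2°; drift -6.1° → track 42.1°, groundspeed 119.1 kt
Leg 2: heading 261.9°; drift +7.3° → track 269.2°, groundspeed 113.3 kt
Leg 3: heading 90.0°; drift -7.5° → track 82.5°, groundspeed 109.1 kt

Leg 1: track=42.1°, groundspeed=119.1 kt
Leg 2: track=269.2°, groundspeed=113.3 kt
Leg 3: track=82.5°, groundspeed=109.1 kt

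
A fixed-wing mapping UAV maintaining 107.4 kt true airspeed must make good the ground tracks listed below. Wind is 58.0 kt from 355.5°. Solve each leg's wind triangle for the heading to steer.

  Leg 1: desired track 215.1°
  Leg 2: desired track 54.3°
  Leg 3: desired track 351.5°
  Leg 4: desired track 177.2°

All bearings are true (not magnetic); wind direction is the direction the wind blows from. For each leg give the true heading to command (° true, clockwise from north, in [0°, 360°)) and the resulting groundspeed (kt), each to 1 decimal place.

Leg 1: desired track 215.1°; wind correction +20.1° → command heading 235.2°, groundspeed 145.5 kt
Leg 2: desired track 54.3°; wind correction -27.5° → command heading 26.8°, groundspeed 65.2 kt
Leg 3: desired track 351.5°; wind correction +2.2° → command heading 353.7°, groundspeed 49.5 kt
Leg 4: desired track 177.2°; wind correction +0.9° → command heading 178.1°, groundspeed 165.4 kt

Leg 1: heading=235.2°, groundspeed=145.5 kt
Leg 2: heading=26.8°, groundspeed=65.2 kt
Leg 3: heading=353.7°, groundspeed=49.5 kt
Leg 4: heading=178.1°, groundspeed=165.4 kt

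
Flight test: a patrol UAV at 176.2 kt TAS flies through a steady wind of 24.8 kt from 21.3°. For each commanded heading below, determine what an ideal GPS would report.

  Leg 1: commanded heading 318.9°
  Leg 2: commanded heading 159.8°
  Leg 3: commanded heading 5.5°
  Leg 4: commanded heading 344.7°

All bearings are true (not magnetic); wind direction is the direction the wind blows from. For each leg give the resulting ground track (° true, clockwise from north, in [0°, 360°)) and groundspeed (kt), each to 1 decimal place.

Leg 1: track=311.3°, groundspeed=166.2 kt
Leg 2: track=164.6°, groundspeed=195.5 kt
Leg 3: track=3.0°, groundspeed=152.5 kt
Leg 4: track=339.3°, groundspeed=157.0 kt

Leg 1: heading 318.9°; drift -7.6° → track 311.3°, groundspeed 166.2 kt
Leg 2: heading 159.8°; drift +4.8° → track 164.6°, groundspeed 195.5 kt
Leg 3: heading 5.5°; drift -2.5° → track 3.0°, groundspeed 152.5 kt
Leg 4: heading 344.7°; drift -5.4° → track 339.3°, groundspeed 157.0 kt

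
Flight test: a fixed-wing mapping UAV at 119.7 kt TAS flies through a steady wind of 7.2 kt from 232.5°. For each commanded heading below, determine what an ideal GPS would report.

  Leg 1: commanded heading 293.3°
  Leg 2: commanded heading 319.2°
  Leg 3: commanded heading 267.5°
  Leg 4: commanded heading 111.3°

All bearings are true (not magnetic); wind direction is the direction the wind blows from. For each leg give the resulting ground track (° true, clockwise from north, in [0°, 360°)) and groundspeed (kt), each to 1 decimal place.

Leg 1: heading 293.3°; drift +3.1° → track 296.4°, groundspeed 116.4 kt
Leg 2: heading 319.2°; drift +3.4° → track 322.6°, groundspeed 119.5 kt
Leg 3: heading 267.5°; drift +2.1° → track 269.6°, groundspeed 113.9 kt
Leg 4: heading 111.3°; drift -2.9° → track 108.4°, groundspeed 123.6 kt

Leg 1: track=296.4°, groundspeed=116.4 kt
Leg 2: track=322.6°, groundspeed=119.5 kt
Leg 3: track=269.6°, groundspeed=113.9 kt
Leg 4: track=108.4°, groundspeed=123.6 kt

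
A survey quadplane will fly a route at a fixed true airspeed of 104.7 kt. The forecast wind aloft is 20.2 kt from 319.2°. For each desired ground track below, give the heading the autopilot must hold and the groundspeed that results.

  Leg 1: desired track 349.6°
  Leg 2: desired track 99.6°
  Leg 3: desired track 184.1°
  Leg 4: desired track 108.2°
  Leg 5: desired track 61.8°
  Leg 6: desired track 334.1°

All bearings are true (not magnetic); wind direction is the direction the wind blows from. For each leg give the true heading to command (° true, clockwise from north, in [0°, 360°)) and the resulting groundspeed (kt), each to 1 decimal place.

Leg 1: desired track 349.6°; wind correction -5.6° → command heading 344.0°, groundspeed 86.8 kt
Leg 2: desired track 99.6°; wind correction -7.1° → command heading 92.5°, groundspeed 119.5 kt
Leg 3: desired track 184.1°; wind correction +7.8° → command heading 191.9°, groundspeed 118.0 kt
Leg 4: desired track 108.2°; wind correction -5.7° → command heading 102.5°, groundspeed 121.5 kt
Leg 5: desired track 61.8°; wind correction -10.9° → command heading 50.9°, groundspeed 107.2 kt
Leg 6: desired track 334.1°; wind correction -2.8° → command heading 331.3°, groundspeed 85.1 kt

Leg 1: heading=344.0°, groundspeed=86.8 kt
Leg 2: heading=92.5°, groundspeed=119.5 kt
Leg 3: heading=191.9°, groundspeed=118.0 kt
Leg 4: heading=102.5°, groundspeed=121.5 kt
Leg 5: heading=50.9°, groundspeed=107.2 kt
Leg 6: heading=331.3°, groundspeed=85.1 kt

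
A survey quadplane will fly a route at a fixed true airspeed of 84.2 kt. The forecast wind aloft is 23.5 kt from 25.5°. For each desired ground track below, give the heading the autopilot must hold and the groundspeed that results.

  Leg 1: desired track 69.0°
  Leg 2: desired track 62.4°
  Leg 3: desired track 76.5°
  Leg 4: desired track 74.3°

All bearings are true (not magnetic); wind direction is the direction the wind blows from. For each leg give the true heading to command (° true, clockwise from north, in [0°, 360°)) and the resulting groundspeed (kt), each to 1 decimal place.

Leg 1: heading=57.9°, groundspeed=65.6 kt
Leg 2: heading=52.8°, groundspeed=64.2 kt
Leg 3: heading=64.0°, groundspeed=67.4 kt
Leg 4: heading=62.2°, groundspeed=66.8 kt

Leg 1: desired track 69.0°; wind correction -11.1° → command heading 57.9°, groundspeed 65.6 kt
Leg 2: desired track 62.4°; wind correction -9.6° → command heading 52.8°, groundspeed 64.2 kt
Leg 3: desired track 76.5°; wind correction -12.5° → command heading 64.0°, groundspeed 67.4 kt
Leg 4: desired track 74.3°; wind correction -12.1° → command heading 62.2°, groundspeed 66.8 kt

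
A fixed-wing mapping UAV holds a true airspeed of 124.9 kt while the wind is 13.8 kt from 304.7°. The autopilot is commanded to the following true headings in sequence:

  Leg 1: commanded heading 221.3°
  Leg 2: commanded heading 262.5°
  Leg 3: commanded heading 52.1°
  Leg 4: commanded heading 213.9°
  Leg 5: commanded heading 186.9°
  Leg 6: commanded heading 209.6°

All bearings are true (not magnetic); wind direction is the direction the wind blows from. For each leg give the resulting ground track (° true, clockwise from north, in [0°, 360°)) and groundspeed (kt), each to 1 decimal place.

Leg 1: heading 221.3°; drift -6.3° → track 215.0°, groundspeed 124.1 kt
Leg 2: heading 262.5°; drift -4.6° → track 257.9°, groundspeed 115.1 kt
Leg 3: heading 52.1°; drift +5.8° → track 57.9°, groundspeed 129.7 kt
Leg 4: heading 213.9°; drift -6.3° → track 207.6°, groundspeed 125.9 kt
Leg 5: heading 186.9°; drift -5.3° → track 181.6°, groundspeed 131.9 kt
Leg 6: heading 209.6°; drift -6.2° → track 203.4°, groundspeed 126.9 kt

Leg 1: track=215.0°, groundspeed=124.1 kt
Leg 2: track=257.9°, groundspeed=115.1 kt
Leg 3: track=57.9°, groundspeed=129.7 kt
Leg 4: track=207.6°, groundspeed=125.9 kt
Leg 5: track=181.6°, groundspeed=131.9 kt
Leg 6: track=203.4°, groundspeed=126.9 kt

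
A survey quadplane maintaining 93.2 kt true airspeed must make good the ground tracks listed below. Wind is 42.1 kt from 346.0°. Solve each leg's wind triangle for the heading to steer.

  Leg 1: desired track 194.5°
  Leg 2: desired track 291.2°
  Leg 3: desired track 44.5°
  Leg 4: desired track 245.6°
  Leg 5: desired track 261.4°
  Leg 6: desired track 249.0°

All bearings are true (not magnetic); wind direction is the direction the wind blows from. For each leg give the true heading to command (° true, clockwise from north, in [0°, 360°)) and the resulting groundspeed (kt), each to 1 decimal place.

Leg 1: desired track 194.5°; wind correction +12.4° → command heading 206.9°, groundspeed 128.0 kt
Leg 2: desired track 291.2°; wind correction +21.7° → command heading 312.9°, groundspeed 62.4 kt
Leg 3: desired track 44.5°; wind correction -22.7° → command heading 21.8°, groundspeed 64.0 kt
Leg 4: desired track 245.6°; wind correction +26.4° → command heading 272.0°, groundspeed 91.1 kt
Leg 5: desired track 261.4°; wind correction +26.7° → command heading 288.1°, groundspeed 79.3 kt
Leg 6: desired track 249.0°; wind correction +26.6° → command heading 275.6°, groundspeed 88.4 kt

Leg 1: heading=206.9°, groundspeed=128.0 kt
Leg 2: heading=312.9°, groundspeed=62.4 kt
Leg 3: heading=21.8°, groundspeed=64.0 kt
Leg 4: heading=272.0°, groundspeed=91.1 kt
Leg 5: heading=288.1°, groundspeed=79.3 kt
Leg 6: heading=275.6°, groundspeed=88.4 kt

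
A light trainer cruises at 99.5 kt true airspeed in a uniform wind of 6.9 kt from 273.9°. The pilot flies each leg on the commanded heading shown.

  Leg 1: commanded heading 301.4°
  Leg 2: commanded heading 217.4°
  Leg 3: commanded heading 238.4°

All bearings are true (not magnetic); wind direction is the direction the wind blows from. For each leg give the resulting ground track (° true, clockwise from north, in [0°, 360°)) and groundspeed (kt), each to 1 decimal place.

Leg 1: heading 301.4°; drift +2.0° → track 303.4°, groundspeed 93.4 kt
Leg 2: heading 217.4°; drift -3.4° → track 214.0°, groundspeed 95.9 kt
Leg 3: heading 238.4°; drift -2.4° → track 236.0°, groundspeed 94.0 kt

Leg 1: track=303.4°, groundspeed=93.4 kt
Leg 2: track=214.0°, groundspeed=95.9 kt
Leg 3: track=236.0°, groundspeed=94.0 kt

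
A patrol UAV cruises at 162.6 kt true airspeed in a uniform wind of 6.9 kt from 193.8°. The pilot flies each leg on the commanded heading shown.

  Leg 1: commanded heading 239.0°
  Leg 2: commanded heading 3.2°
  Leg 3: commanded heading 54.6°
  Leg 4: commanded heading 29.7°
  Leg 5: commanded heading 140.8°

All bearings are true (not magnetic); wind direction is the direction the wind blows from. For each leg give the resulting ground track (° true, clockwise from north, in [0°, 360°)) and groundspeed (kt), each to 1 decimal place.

Leg 1: track=240.8°, groundspeed=157.8 kt
Leg 2: track=3.6°, groundspeed=169.4 kt
Leg 3: track=53.1°, groundspeed=167.9 kt
Leg 4: track=29.1°, groundspeed=169.2 kt
Leg 5: track=138.8°, groundspeed=158.5 kt

Leg 1: heading 239.0°; drift +1.8° → track 240.8°, groundspeed 157.8 kt
Leg 2: heading 3.2°; drift +0.4° → track 3.6°, groundspeed 169.4 kt
Leg 3: heading 54.6°; drift -1.5° → track 53.1°, groundspeed 167.9 kt
Leg 4: heading 29.7°; drift -0.6° → track 29.1°, groundspeed 169.2 kt
Leg 5: heading 140.8°; drift -2.0° → track 138.8°, groundspeed 158.5 kt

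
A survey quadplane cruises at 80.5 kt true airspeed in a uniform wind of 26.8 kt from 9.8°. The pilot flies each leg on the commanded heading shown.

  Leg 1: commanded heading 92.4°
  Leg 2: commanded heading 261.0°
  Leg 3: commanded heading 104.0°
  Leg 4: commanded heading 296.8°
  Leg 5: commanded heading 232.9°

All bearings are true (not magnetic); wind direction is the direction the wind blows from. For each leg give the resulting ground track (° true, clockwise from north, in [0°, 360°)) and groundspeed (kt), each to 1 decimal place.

Leg 1: track=111.4°, groundspeed=81.5 kt
Leg 2: track=245.1°, groundspeed=92.7 kt
Leg 3: track=122.0°, groundspeed=86.7 kt
Leg 4: track=277.4°, groundspeed=77.1 kt
Leg 5: track=222.5°, groundspeed=101.7 kt

Leg 1: heading 92.4°; drift +19.0° → track 111.4°, groundspeed 81.5 kt
Leg 2: heading 261.0°; drift -15.9° → track 245.1°, groundspeed 92.7 kt
Leg 3: heading 104.0°; drift +18.0° → track 122.0°, groundspeed 86.7 kt
Leg 4: heading 296.8°; drift -19.4° → track 277.4°, groundspeed 77.1 kt
Leg 5: heading 232.9°; drift -10.4° → track 222.5°, groundspeed 101.7 kt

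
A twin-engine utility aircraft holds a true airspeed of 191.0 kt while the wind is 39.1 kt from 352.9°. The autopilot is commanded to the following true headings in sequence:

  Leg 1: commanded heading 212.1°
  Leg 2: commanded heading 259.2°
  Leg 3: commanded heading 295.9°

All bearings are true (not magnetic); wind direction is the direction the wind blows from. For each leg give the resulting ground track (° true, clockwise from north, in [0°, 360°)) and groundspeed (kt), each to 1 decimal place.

Leg 1: track=205.7°, groundspeed=222.7 kt
Leg 2: track=247.8°, groundspeed=197.4 kt
Leg 3: track=285.0°, groundspeed=172.8 kt

Leg 1: heading 212.1°; drift -6.4° → track 205.7°, groundspeed 222.7 kt
Leg 2: heading 259.2°; drift -11.4° → track 247.8°, groundspeed 197.4 kt
Leg 3: heading 295.9°; drift -10.9° → track 285.0°, groundspeed 172.8 kt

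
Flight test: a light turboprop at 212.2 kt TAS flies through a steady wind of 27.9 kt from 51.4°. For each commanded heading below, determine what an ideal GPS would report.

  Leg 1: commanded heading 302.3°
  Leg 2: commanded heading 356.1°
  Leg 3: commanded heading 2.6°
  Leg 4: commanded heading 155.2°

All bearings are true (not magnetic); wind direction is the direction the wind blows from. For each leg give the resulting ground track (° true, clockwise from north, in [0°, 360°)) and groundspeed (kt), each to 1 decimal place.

Leg 1: track=295.5°, groundspeed=222.9 kt
Leg 2: track=349.4°, groundspeed=197.7 kt
Leg 3: track=356.4°, groundspeed=195.0 kt
Leg 4: track=162.3°, groundspeed=220.5 kt

Leg 1: heading 302.3°; drift -6.8° → track 295.5°, groundspeed 222.9 kt
Leg 2: heading 356.1°; drift -6.7° → track 349.4°, groundspeed 197.7 kt
Leg 3: heading 2.6°; drift -6.2° → track 356.4°, groundspeed 195.0 kt
Leg 4: heading 155.2°; drift +7.1° → track 162.3°, groundspeed 220.5 kt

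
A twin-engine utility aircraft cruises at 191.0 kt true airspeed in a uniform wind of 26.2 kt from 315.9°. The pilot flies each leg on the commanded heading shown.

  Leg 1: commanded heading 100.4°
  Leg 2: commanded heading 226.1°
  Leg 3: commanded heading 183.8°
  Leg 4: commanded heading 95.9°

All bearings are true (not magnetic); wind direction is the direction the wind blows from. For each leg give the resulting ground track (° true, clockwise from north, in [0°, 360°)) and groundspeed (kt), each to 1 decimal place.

Leg 1: heading 100.4°; drift +4.1° → track 104.5°, groundspeed 212.9 kt
Leg 2: heading 226.1°; drift -7.8° → track 218.3°, groundspeed 192.7 kt
Leg 3: heading 183.8°; drift -5.3° → track 178.5°, groundspeed 209.5 kt
Leg 4: heading 95.9°; drift +4.6° → track 100.5°, groundspeed 211.7 kt

Leg 1: track=104.5°, groundspeed=212.9 kt
Leg 2: track=218.3°, groundspeed=192.7 kt
Leg 3: track=178.5°, groundspeed=209.5 kt
Leg 4: track=100.5°, groundspeed=211.7 kt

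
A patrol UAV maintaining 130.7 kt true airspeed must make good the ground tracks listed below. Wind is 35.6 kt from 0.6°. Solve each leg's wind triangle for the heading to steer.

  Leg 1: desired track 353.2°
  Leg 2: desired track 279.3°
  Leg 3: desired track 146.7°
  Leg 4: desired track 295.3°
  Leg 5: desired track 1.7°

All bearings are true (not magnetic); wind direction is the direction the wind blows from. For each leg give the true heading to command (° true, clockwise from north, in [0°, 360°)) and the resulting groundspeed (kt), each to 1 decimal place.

Leg 1: desired track 353.2°; wind correction +2.0° → command heading 355.2°, groundspeed 95.3 kt
Leg 2: desired track 279.3°; wind correction +15.6° → command heading 294.9°, groundspeed 120.5 kt
Leg 3: desired track 146.7°; wind correction -8.7° → command heading 138.0°, groundspeed 158.7 kt
Leg 4: desired track 295.3°; wind correction +14.3° → command heading 309.6°, groundspeed 111.8 kt
Leg 5: desired track 1.7°; wind correction -0.3° → command heading 1.4°, groundspeed 95.1 kt

Leg 1: heading=355.2°, groundspeed=95.3 kt
Leg 2: heading=294.9°, groundspeed=120.5 kt
Leg 3: heading=138.0°, groundspeed=158.7 kt
Leg 4: heading=309.6°, groundspeed=111.8 kt
Leg 5: heading=1.4°, groundspeed=95.1 kt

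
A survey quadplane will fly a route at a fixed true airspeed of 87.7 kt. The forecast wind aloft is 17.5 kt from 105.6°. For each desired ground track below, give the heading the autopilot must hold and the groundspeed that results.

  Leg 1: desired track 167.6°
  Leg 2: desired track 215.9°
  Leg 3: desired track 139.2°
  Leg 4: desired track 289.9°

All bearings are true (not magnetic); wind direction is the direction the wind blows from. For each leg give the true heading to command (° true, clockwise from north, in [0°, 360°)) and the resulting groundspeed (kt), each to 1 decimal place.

Leg 1: desired track 167.6°; wind correction -10.1° → command heading 157.5°, groundspeed 78.1 kt
Leg 2: desired track 215.9°; wind correction -10.8° → command heading 205.1°, groundspeed 92.2 kt
Leg 3: desired track 139.2°; wind correction -6.3° → command heading 132.9°, groundspeed 72.6 kt
Leg 4: desired track 289.9°; wind correction +0.9° → command heading 290.8°, groundspeed 105.1 kt

Leg 1: heading=157.5°, groundspeed=78.1 kt
Leg 2: heading=205.1°, groundspeed=92.2 kt
Leg 3: heading=132.9°, groundspeed=72.6 kt
Leg 4: heading=290.8°, groundspeed=105.1 kt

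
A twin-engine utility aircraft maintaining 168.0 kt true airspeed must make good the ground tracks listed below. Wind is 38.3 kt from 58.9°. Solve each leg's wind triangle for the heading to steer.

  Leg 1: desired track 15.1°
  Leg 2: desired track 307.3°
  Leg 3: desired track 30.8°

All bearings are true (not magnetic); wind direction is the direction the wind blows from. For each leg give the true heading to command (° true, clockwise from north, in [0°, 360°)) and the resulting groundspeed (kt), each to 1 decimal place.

Leg 1: desired track 15.1°; wind correction +9.1° → command heading 24.2°, groundspeed 138.3 kt
Leg 2: desired track 307.3°; wind correction +12.2° → command heading 319.5°, groundspeed 178.3 kt
Leg 3: desired track 30.8°; wind correction +6.2° → command heading 37.0°, groundspeed 133.2 kt

Leg 1: heading=24.2°, groundspeed=138.3 kt
Leg 2: heading=319.5°, groundspeed=178.3 kt
Leg 3: heading=37.0°, groundspeed=133.2 kt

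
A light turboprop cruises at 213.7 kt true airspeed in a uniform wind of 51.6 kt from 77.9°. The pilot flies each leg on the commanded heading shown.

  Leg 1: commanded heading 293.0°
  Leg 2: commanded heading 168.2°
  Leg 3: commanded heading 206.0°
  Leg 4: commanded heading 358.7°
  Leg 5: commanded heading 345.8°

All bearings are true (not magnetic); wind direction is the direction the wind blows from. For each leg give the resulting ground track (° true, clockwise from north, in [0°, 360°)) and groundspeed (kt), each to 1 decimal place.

Leg 1: heading 293.0°; drift -6.6° → track 286.4°, groundspeed 257.6 kt
Leg 2: heading 168.2°; drift +13.6° → track 181.8°, groundspeed 220.1 kt
Leg 3: heading 206.0°; drift +9.4° → track 215.4°, groundspeed 248.9 kt
Leg 4: heading 358.7°; drift -14.0° → track 344.7°, groundspeed 210.2 kt
Leg 5: heading 345.8°; drift -13.5° → track 332.3°, groundspeed 221.7 kt

Leg 1: track=286.4°, groundspeed=257.6 kt
Leg 2: track=181.8°, groundspeed=220.1 kt
Leg 3: track=215.4°, groundspeed=248.9 kt
Leg 4: track=344.7°, groundspeed=210.2 kt
Leg 5: track=332.3°, groundspeed=221.7 kt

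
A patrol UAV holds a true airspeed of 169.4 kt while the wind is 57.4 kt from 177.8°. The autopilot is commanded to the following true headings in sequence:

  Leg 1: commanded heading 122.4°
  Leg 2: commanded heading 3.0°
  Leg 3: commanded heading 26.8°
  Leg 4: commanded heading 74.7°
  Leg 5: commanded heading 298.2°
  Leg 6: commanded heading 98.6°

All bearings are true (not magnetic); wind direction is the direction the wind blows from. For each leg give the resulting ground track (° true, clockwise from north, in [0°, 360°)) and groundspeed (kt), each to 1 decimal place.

Leg 1: heading 122.4°; drift -19.1° → track 103.3°, groundspeed 144.7 kt
Leg 2: heading 3.0°; drift -1.3° → track 1.7°, groundspeed 226.6 kt
Leg 3: heading 26.8°; drift -7.2° → track 19.6°, groundspeed 221.4 kt
Leg 4: heading 74.7°; drift -17.0° → track 57.7°, groundspeed 190.8 kt
Leg 5: heading 298.2°; drift +14.0° → track 312.2°, groundspeed 204.5 kt
Leg 6: heading 98.6°; drift -19.6° → track 79.0°, groundspeed 168.4 kt

Leg 1: track=103.3°, groundspeed=144.7 kt
Leg 2: track=1.7°, groundspeed=226.6 kt
Leg 3: track=19.6°, groundspeed=221.4 kt
Leg 4: track=57.7°, groundspeed=190.8 kt
Leg 5: track=312.2°, groundspeed=204.5 kt
Leg 6: track=79.0°, groundspeed=168.4 kt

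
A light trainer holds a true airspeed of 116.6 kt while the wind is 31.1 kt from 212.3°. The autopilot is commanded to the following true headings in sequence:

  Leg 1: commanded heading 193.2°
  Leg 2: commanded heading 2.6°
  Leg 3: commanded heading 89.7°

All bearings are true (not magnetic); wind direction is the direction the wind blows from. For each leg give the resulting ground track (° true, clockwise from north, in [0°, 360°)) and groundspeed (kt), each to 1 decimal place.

Leg 1: heading 193.2°; drift -6.7° → track 186.5°, groundspeed 87.8 kt
Leg 2: heading 2.6°; drift +6.1° → track 8.7°, groundspeed 144.4 kt
Leg 3: heading 89.7°; drift -11.1° → track 78.6°, groundspeed 135.9 kt

Leg 1: track=186.5°, groundspeed=87.8 kt
Leg 2: track=8.7°, groundspeed=144.4 kt
Leg 3: track=78.6°, groundspeed=135.9 kt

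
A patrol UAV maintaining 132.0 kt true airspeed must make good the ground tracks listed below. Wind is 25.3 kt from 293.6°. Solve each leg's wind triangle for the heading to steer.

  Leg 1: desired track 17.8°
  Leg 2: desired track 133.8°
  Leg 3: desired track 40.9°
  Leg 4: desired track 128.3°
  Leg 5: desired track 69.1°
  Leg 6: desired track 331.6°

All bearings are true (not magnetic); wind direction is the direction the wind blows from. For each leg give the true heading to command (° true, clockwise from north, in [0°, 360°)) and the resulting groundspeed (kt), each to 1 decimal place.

Leg 1: heading=6.8°, groundspeed=127.0 kt
Leg 2: heading=137.6°, groundspeed=155.5 kt
Leg 3: heading=30.4°, groundspeed=137.3 kt
Leg 4: heading=131.1°, groundspeed=156.3 kt
Leg 5: heading=61.4°, groundspeed=148.8 kt
Leg 6: heading=324.8°, groundspeed=111.1 kt

Leg 1: desired track 17.8°; wind correction -11.0° → command heading 6.8°, groundspeed 127.0 kt
Leg 2: desired track 133.8°; wind correction +3.8° → command heading 137.6°, groundspeed 155.5 kt
Leg 3: desired track 40.9°; wind correction -10.5° → command heading 30.4°, groundspeed 137.3 kt
Leg 4: desired track 128.3°; wind correction +2.8° → command heading 131.1°, groundspeed 156.3 kt
Leg 5: desired track 69.1°; wind correction -7.7° → command heading 61.4°, groundspeed 148.8 kt
Leg 6: desired track 331.6°; wind correction -6.8° → command heading 324.8°, groundspeed 111.1 kt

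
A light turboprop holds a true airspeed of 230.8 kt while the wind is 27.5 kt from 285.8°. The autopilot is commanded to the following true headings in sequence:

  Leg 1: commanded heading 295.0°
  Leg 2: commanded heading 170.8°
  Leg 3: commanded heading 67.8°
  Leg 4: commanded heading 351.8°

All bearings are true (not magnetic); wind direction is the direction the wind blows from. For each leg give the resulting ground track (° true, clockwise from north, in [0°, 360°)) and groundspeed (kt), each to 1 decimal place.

Leg 1: track=296.2°, groundspeed=203.7 kt
Leg 2: track=164.9°, groundspeed=243.7 kt
Leg 3: track=71.6°, groundspeed=253.0 kt
Leg 4: track=358.3°, groundspeed=221.0 kt

Leg 1: heading 295.0°; drift +1.2° → track 296.2°, groundspeed 203.7 kt
Leg 2: heading 170.8°; drift -5.9° → track 164.9°, groundspeed 243.7 kt
Leg 3: heading 67.8°; drift +3.8° → track 71.6°, groundspeed 253.0 kt
Leg 4: heading 351.8°; drift +6.5° → track 358.3°, groundspeed 221.0 kt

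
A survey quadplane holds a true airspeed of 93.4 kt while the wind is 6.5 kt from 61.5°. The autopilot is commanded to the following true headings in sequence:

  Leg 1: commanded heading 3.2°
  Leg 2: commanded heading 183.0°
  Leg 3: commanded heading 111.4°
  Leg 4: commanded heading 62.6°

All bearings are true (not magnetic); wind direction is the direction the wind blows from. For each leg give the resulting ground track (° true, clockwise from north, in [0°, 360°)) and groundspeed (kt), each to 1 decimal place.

Leg 1: heading 3.2°; drift -3.5° → track 359.7°, groundspeed 90.2 kt
Leg 2: heading 183.0°; drift +3.3° → track 186.3°, groundspeed 97.0 kt
Leg 3: heading 111.4°; drift +3.2° → track 114.6°, groundspeed 89.4 kt
Leg 4: heading 62.6°; drift +0.1° → track 62.7°, groundspeed 86.9 kt

Leg 1: track=359.7°, groundspeed=90.2 kt
Leg 2: track=186.3°, groundspeed=97.0 kt
Leg 3: track=114.6°, groundspeed=89.4 kt
Leg 4: track=62.7°, groundspeed=86.9 kt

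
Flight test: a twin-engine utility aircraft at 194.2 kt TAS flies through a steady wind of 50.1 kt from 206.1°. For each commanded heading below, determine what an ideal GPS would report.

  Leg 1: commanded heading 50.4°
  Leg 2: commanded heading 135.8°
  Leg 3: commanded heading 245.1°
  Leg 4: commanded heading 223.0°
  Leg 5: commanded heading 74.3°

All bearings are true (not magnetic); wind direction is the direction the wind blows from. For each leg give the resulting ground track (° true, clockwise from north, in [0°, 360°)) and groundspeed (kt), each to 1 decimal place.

Leg 1: heading 50.4°; drift -4.9° → track 45.5°, groundspeed 240.7 kt
Leg 2: heading 135.8°; drift -14.9° → track 120.9°, groundspeed 183.5 kt
Leg 3: heading 245.1°; drift +11.5° → track 256.6°, groundspeed 158.4 kt
Leg 4: heading 223.0°; drift +5.7° → track 228.7°, groundspeed 147.0 kt
Leg 5: heading 74.3°; drift -9.3° → track 65.0°, groundspeed 230.6 kt

Leg 1: track=45.5°, groundspeed=240.7 kt
Leg 2: track=120.9°, groundspeed=183.5 kt
Leg 3: track=256.6°, groundspeed=158.4 kt
Leg 4: track=228.7°, groundspeed=147.0 kt
Leg 5: track=65.0°, groundspeed=230.6 kt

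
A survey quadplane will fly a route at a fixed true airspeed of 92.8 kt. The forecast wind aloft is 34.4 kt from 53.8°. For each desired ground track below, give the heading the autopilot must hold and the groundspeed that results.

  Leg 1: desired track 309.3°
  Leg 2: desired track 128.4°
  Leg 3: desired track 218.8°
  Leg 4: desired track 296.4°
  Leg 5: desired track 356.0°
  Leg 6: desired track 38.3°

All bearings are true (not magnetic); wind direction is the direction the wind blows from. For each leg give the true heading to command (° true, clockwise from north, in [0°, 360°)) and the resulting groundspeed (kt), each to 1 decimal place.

Leg 1: heading=330.3°, groundspeed=95.2 kt
Leg 2: heading=107.5°, groundspeed=77.5 kt
Leg 3: heading=213.3°, groundspeed=125.6 kt
Leg 4: heading=315.6°, groundspeed=103.5 kt
Leg 5: heading=14.3°, groundspeed=69.8 kt
Leg 6: heading=44.0°, groundspeed=59.2 kt

Leg 1: desired track 309.3°; wind correction +21.0° → command heading 330.3°, groundspeed 95.2 kt
Leg 2: desired track 128.4°; wind correction -20.9° → command heading 107.5°, groundspeed 77.5 kt
Leg 3: desired track 218.8°; wind correction -5.5° → command heading 213.3°, groundspeed 125.6 kt
Leg 4: desired track 296.4°; wind correction +19.2° → command heading 315.6°, groundspeed 103.5 kt
Leg 5: desired track 356.0°; wind correction +18.3° → command heading 14.3°, groundspeed 69.8 kt
Leg 6: desired track 38.3°; wind correction +5.7° → command heading 44.0°, groundspeed 59.2 kt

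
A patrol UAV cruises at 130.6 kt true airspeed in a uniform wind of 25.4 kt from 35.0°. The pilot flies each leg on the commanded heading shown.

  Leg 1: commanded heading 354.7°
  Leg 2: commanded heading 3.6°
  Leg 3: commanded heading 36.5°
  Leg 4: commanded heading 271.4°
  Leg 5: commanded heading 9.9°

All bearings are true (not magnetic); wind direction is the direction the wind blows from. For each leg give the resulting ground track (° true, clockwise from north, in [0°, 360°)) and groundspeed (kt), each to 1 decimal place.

Leg 1: track=346.3°, groundspeed=112.4 kt
Leg 2: track=356.7°, groundspeed=109.7 kt
Leg 3: track=36.9°, groundspeed=105.2 kt
Leg 4: track=263.1°, groundspeed=146.2 kt
Leg 5: track=4.2°, groundspeed=108.1 kt

Leg 1: heading 354.7°; drift -8.4° → track 346.3°, groundspeed 112.4 kt
Leg 2: heading 3.6°; drift -6.9° → track 356.7°, groundspeed 109.7 kt
Leg 3: heading 36.5°; drift +0.4° → track 36.9°, groundspeed 105.2 kt
Leg 4: heading 271.4°; drift -8.3° → track 263.1°, groundspeed 146.2 kt
Leg 5: heading 9.9°; drift -5.7° → track 4.2°, groundspeed 108.1 kt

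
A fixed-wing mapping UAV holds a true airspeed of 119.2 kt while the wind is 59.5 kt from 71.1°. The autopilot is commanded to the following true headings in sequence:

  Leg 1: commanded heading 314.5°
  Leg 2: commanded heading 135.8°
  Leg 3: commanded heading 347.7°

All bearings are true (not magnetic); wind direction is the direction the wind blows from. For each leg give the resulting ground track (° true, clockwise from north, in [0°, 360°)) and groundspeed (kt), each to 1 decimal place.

Leg 1: heading 314.5°; drift -20.0° → track 294.5°, groundspeed 155.2 kt
Leg 2: heading 135.8°; drift +29.8° → track 165.6°, groundspeed 108.1 kt
Leg 3: heading 347.7°; drift -27.7° → track 320.0°, groundspeed 127.0 kt

Leg 1: track=294.5°, groundspeed=155.2 kt
Leg 2: track=165.6°, groundspeed=108.1 kt
Leg 3: track=320.0°, groundspeed=127.0 kt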